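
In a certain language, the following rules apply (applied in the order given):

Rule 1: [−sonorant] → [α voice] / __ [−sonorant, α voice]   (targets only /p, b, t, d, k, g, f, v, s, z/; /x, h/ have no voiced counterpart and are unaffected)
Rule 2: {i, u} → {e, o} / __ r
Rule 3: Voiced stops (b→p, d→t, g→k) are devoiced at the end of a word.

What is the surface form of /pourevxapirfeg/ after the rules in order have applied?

Rule 1 (regressive voicing assimilation): /v/ precedes the voiceless obstruent /x/, so it devoices to [f] by assimilation. /pourevxapirfeg/ → pourefxapirfeg.
Rule 2 (pre-rhotic lowering): /u/ is a high vowel immediately before /r/, so it lowers to [o]. /i/ is a high vowel immediately before /r/, so it lowers to [e]. /pourefxapirfeg/ → poorefxaperfeg.
Rule 3 (final devoicing): /g/ is a voiced stop in word-final position, so it devoices to [k]. /poorefxaperfeg/ → poorefxaperfek.

poorefxaperfek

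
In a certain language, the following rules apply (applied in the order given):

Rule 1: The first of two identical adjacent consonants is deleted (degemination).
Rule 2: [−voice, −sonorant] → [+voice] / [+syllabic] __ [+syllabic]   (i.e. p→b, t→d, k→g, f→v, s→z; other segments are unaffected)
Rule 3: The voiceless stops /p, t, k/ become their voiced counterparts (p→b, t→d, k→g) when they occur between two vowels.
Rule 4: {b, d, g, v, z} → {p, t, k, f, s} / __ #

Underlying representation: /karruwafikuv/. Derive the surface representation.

Rule 1 (degemination): /rr/ is a geminate; the first /r/ deletes. /karruwafikuv/ → karuwafikuv.
Rule 2 (intervocalic voicing): /f/ is a voiceless obstruent between vowels /a/ and /i/, so it voices to [v]. /k/ is a voiceless obstruent between vowels /i/ and /u/, so it voices to [g]. /karuwafikuv/ → karuwaviguv.
Rule 3 (intervocalic voicing): no segment meets the environment; /karuwaviguv/ is unchanged.
Rule 4 (final devoicing): /v/ is a voiced obstruent in word-final position, so it devoices to [f]. /karuwaviguv/ → karuwaviguf.

karuwaviguf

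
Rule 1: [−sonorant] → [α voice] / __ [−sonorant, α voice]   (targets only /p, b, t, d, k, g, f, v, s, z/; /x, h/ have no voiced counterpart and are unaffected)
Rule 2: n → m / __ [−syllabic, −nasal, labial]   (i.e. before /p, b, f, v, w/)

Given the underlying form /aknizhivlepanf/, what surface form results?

aknishivlepamf

Rule 1 (regressive voicing assimilation): /z/ precedes the voiceless obstruent /h/, so it devoices to [s] by assimilation. /aknizhivlepanf/ → aknishivlepanf.
Rule 2 (nasal place assimilation): /n/ precedes the labial consonant /f/, so it assimilates in place to [m]. /aknishivlepanf/ → aknishivlepamf.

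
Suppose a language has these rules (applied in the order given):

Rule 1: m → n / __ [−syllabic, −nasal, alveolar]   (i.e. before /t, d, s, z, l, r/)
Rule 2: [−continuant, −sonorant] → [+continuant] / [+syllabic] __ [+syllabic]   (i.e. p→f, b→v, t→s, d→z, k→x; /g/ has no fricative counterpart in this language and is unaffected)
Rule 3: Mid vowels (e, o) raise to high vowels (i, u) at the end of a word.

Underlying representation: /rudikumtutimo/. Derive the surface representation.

ruzixuntusimu

Rule 1 (nasal place assimilation): /m/ precedes the alveolar consonant /t/, so it assimilates in place to [n]. /rudikumtutimo/ → rudikuntutimo.
Rule 2 (intervocalic spirantization): /d/ is a stop between vowels /u/ and /i/, so it spirantizes to the fricative [z]. /k/ is a stop between vowels /i/ and /u/, so it spirantizes to the fricative [x]. /t/ is a stop between vowels /u/ and /i/, so it spirantizes to the fricative [s]. /rudikuntutimo/ → ruzixuntusimo.
Rule 3 (final vowel raising): /o/ is a mid vowel in word-final position, so it raises to [u]. /ruzixuntusimo/ → ruzixuntusimu.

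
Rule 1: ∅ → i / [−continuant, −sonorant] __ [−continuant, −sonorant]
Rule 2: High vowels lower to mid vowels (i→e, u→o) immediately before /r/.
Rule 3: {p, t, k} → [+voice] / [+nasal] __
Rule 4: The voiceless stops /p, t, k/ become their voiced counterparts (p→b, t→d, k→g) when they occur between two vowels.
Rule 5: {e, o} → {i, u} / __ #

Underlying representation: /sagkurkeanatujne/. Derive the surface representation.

Rule 1 (stop-cluster i-epenthesis): /g/ and /k/ form a stop–stop cluster, so [i] is inserted between them. /sagkurkeanatujne/ → sagikurkeanatujne.
Rule 2 (pre-rhotic lowering): /u/ is a high vowel immediately before /r/, so it lowers to [o]. /sagikurkeanatujne/ → sagikorkeanatujne.
Rule 3 (post-nasal voicing): no segment meets the environment; /sagikorkeanatujne/ is unchanged.
Rule 4 (intervocalic voicing): /k/ is a voiceless stop between vowels /i/ and /o/, so it voices to [g]. /t/ is a voiceless stop between vowels /a/ and /u/, so it voices to [d]. /sagikorkeanatujne/ → sagigorkeanadujne.
Rule 5 (final vowel raising): /e/ is a mid vowel in word-final position, so it raises to [i]. /sagigorkeanadujne/ → sagigorkeanadujni.

sagigorkeanadujni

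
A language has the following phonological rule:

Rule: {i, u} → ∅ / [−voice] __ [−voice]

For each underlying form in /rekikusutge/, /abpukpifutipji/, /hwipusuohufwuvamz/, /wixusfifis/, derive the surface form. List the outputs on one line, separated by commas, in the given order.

/rekikusutge/: /i/ is a high vowel flanked by voiceless consonants /k/ and /k/, so it deletes. /u/ is a high vowel flanked by voiceless consonants /k/ and /s/, so it deletes. /u/ is a high vowel flanked by voiceless consonants /s/ and /t/, so it deletes. → [rekkstge].
/abpukpifutipji/: /u/ is a high vowel flanked by voiceless consonants /p/ and /k/, so it deletes. /i/ is a high vowel flanked by voiceless consonants /p/ and /f/, so it deletes. /u/ is a high vowel flanked by voiceless consonants /f/ and /t/, so it deletes. /i/ is a high vowel flanked by voiceless consonants /t/ and /p/, so it deletes. → [abpkpftpji].
/hwipusuohufwuvamz/: /u/ is a high vowel flanked by voiceless consonants /p/ and /s/, so it deletes. /u/ is a high vowel flanked by voiceless consonants /h/ and /f/, so it deletes. → [hwipsuohfwuvamz].
/wixusfifis/: /u/ is a high vowel flanked by voiceless consonants /x/ and /s/, so it deletes. /i/ is a high vowel flanked by voiceless consonants /f/ and /f/, so it deletes. /i/ is a high vowel flanked by voiceless consonants /f/ and /s/, so it deletes. → [wixsffs].

rekkstge, abpkpftpji, hwipsuohfwuvamz, wixsffs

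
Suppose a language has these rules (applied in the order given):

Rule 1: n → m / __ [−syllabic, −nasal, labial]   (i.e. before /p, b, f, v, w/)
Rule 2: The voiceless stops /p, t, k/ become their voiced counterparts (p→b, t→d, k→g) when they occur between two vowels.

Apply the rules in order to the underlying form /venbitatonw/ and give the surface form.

vembidadomw

Rule 1 (nasal place assimilation): /n/ precedes the labial consonant /b/, so it assimilates in place to [m]. /n/ precedes the labial consonant /w/, so it assimilates in place to [m]. /venbitatonw/ → vembitatomw.
Rule 2 (intervocalic voicing): /t/ is a voiceless stop between vowels /i/ and /a/, so it voices to [d]. /t/ is a voiceless stop between vowels /a/ and /o/, so it voices to [d]. /vembitatomw/ → vembidadomw.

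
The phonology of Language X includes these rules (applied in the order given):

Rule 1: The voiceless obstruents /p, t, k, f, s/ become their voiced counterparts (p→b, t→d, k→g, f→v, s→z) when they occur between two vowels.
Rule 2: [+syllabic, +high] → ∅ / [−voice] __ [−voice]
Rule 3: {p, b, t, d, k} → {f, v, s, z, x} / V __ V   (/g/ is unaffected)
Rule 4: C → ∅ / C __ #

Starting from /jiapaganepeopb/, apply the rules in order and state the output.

jiavaganeveop

Rule 1 (intervocalic voicing): /p/ is a voiceless obstruent between vowels /a/ and /a/, so it voices to [b]. /p/ is a voiceless obstruent between vowels /e/ and /e/, so it voices to [b]. /jiapaganepeopb/ → jiabaganebeopb.
Rule 2 (high vowel syncope): no segment meets the environment; /jiabaganebeopb/ is unchanged.
Rule 3 (intervocalic spirantization): /b/ is a stop between vowels /a/ and /a/, so it spirantizes to the fricative [v]. /b/ is a stop between vowels /e/ and /e/, so it spirantizes to the fricative [v]. /jiabaganebeopb/ → jiavaganeveopb.
Rule 4 (final cluster simplification): /b/ is the second consonant of a word-final cluster /pb/, so it deletes. /jiavaganeveopb/ → jiavaganeveop.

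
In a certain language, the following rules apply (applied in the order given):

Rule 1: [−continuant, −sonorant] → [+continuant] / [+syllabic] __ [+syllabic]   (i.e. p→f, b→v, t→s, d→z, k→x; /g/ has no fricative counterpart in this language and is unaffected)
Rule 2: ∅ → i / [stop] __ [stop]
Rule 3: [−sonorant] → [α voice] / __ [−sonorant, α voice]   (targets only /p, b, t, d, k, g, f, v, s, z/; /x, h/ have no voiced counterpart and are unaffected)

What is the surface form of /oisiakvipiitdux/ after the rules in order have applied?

Rule 1 (intervocalic spirantization): /p/ is a stop between vowels /i/ and /i/, so it spirantizes to the fricative [f]. /oisiakvipiitdux/ → oisiakvifiitdux.
Rule 2 (stop-cluster i-epenthesis): /t/ and /d/ form a stop–stop cluster, so [i] is inserted between them. /oisiakvifiitdux/ → oisiakvifiitidux.
Rule 3 (regressive voicing assimilation): /k/ precedes the voiced obstruent /v/, so it voices to [g] by assimilation. /oisiakvifiitidux/ → oisiagvifiitidux.

oisiagvifiitidux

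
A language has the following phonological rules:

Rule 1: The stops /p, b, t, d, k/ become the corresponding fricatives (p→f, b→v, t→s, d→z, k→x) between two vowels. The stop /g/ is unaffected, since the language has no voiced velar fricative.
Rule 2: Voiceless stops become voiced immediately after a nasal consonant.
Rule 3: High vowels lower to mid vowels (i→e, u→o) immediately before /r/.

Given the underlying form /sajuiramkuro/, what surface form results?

Rule 1 (intervocalic spirantization): no segment meets the environment; /sajuiramkuro/ is unchanged.
Rule 2 (post-nasal voicing): /k/ is a voiceless stop immediately after the nasal /m/, so it voices to [g]. /sajuiramkuro/ → sajuiramguro.
Rule 3 (pre-rhotic lowering): /i/ is a high vowel immediately before /r/, so it lowers to [e]. /u/ is a high vowel immediately before /r/, so it lowers to [o]. /sajuiramguro/ → sajueramgoro.

sajueramgoro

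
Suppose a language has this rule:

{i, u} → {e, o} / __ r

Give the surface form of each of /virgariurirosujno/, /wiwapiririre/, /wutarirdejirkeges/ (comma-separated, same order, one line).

vergariorerosujno, wiwapererere, wutarerdejerkeges

/virgariurirosujno/: /i/ is a high vowel immediately before /r/, so it lowers to [e]. /u/ is a high vowel immediately before /r/, so it lowers to [o]. /i/ is a high vowel immediately before /r/, so it lowers to [e]. → [vergariorerosujno].
/wiwapiririre/: /i/ is a high vowel immediately before /r/, so it lowers to [e]. /i/ is a high vowel immediately before /r/, so it lowers to [e]. /i/ is a high vowel immediately before /r/, so it lowers to [e]. → [wiwapererere].
/wutarirdejirkeges/: /i/ is a high vowel immediately before /r/, so it lowers to [e]. /i/ is a high vowel immediately before /r/, so it lowers to [e]. → [wutarerdejerkeges].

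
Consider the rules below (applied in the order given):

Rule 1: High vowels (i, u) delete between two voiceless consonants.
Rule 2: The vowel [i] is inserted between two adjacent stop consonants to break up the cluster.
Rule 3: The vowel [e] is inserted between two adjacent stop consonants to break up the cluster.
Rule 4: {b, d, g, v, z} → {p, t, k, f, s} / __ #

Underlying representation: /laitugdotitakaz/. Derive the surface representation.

Rule 1 (high vowel syncope): /i/ is a high vowel flanked by voiceless consonants /t/ and /t/, so it deletes. /laitugdotitakaz/ → laitugdottakaz.
Rule 2 (stop-cluster i-epenthesis): /g/ and /d/ form a stop–stop cluster, so [i] is inserted between them. /t/ and /t/ form a stop–stop cluster, so [i] is inserted between them. /laitugdottakaz/ → laitugidotitakaz.
Rule 3 (stop-cluster e-epenthesis): no segment meets the environment; /laitugidotitakaz/ is unchanged.
Rule 4 (final devoicing): /z/ is a voiced obstruent in word-final position, so it devoices to [s]. /laitugidotitakaz/ → laitugidotitakas.

laitugidotitakas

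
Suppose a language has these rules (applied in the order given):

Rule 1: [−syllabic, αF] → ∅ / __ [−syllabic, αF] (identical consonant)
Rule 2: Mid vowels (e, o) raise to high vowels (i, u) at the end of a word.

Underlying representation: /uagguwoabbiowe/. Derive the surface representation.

Rule 1 (degemination): /gg/ is a geminate; the first /g/ deletes. /bb/ is a geminate; the first /b/ deletes. /uagguwoabbiowe/ → uaguwoabiowe.
Rule 2 (final vowel raising): /e/ is a mid vowel in word-final position, so it raises to [i]. /uaguwoabiowe/ → uaguwoabiowi.

uaguwoabiowi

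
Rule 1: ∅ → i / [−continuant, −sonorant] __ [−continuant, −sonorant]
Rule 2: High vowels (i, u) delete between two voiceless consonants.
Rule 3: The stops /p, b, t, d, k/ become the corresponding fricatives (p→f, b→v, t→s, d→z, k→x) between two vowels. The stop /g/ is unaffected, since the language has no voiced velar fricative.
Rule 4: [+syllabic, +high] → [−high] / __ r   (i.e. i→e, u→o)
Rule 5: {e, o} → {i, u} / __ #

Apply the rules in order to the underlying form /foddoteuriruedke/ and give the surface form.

fozizoseoreruezixi

Rule 1 (stop-cluster i-epenthesis): /d/ and /d/ form a stop–stop cluster, so [i] is inserted between them. /d/ and /k/ form a stop–stop cluster, so [i] is inserted between them. /foddoteuriruedke/ → fodidoteuriruedike.
Rule 2 (high vowel syncope): no segment meets the environment; /fodidoteuriruedike/ is unchanged.
Rule 3 (intervocalic spirantization): /d/ is a stop between vowels /o/ and /i/, so it spirantizes to the fricative [z]. /d/ is a stop between vowels /i/ and /o/, so it spirantizes to the fricative [z]. /t/ is a stop between vowels /o/ and /e/, so it spirantizes to the fricative [s]. /d/ is a stop between vowels /e/ and /i/, so it spirantizes to the fricative [z]. /k/ is a stop between vowels /i/ and /e/, so it spirantizes to the fricative [x]. /fodidoteuriruedike/ → fozizoseuriruezixe.
Rule 4 (pre-rhotic lowering): /u/ is a high vowel immediately before /r/, so it lowers to [o]. /i/ is a high vowel immediately before /r/, so it lowers to [e]. /fozizoseuriruezixe/ → fozizoseoreruezixe.
Rule 5 (final vowel raising): /e/ is a mid vowel in word-final position, so it raises to [i]. /fozizoseoreruezixe/ → fozizoseoreruezixi.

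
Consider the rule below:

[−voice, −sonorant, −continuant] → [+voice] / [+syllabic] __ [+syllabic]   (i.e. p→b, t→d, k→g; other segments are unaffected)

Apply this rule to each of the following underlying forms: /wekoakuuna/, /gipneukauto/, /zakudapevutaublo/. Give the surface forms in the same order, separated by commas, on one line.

/wekoakuuna/: /k/ is a voiceless stop between vowels /e/ and /o/, so it voices to [g]. /k/ is a voiceless stop between vowels /a/ and /u/, so it voices to [g]. → [wegoaguuna].
/gipneukauto/: /k/ is a voiceless stop between vowels /u/ and /a/, so it voices to [g]. /t/ is a voiceless stop between vowels /u/ and /o/, so it voices to [d]. → [gipneugaudo].
/zakudapevutaublo/: /k/ is a voiceless stop between vowels /a/ and /u/, so it voices to [g]. /p/ is a voiceless stop between vowels /a/ and /e/, so it voices to [b]. /t/ is a voiceless stop between vowels /u/ and /a/, so it voices to [d]. → [zagudabevudaublo].

wegoaguuna, gipneugaudo, zagudabevudaublo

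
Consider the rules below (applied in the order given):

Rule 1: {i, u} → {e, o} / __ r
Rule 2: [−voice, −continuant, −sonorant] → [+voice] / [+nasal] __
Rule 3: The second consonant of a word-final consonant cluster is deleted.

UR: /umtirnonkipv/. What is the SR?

umdernongip

Rule 1 (pre-rhotic lowering): /i/ is a high vowel immediately before /r/, so it lowers to [e]. /umtirnonkipv/ → umternonkipv.
Rule 2 (post-nasal voicing): /t/ is a voiceless stop immediately after the nasal /m/, so it voices to [d]. /k/ is a voiceless stop immediately after the nasal /n/, so it voices to [g]. /umternonkipv/ → umdernongipv.
Rule 3 (final cluster simplification): /v/ is the second consonant of a word-final cluster /pv/, so it deletes. /umdernongipv/ → umdernongip.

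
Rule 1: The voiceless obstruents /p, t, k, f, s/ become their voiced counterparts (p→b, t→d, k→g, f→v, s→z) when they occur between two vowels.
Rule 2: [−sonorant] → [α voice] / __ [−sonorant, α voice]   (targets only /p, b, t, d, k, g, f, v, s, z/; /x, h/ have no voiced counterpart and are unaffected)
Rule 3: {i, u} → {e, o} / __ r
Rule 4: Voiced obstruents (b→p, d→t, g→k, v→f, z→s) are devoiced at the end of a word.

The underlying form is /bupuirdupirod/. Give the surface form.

Rule 1 (intervocalic voicing): /p/ is a voiceless obstruent between vowels /u/ and /u/, so it voices to [b]. /p/ is a voiceless obstruent between vowels /u/ and /i/, so it voices to [b]. /bupuirdupirod/ → bubuirdubirod.
Rule 2 (regressive voicing assimilation): no segment meets the environment; /bubuirdubirod/ is unchanged.
Rule 3 (pre-rhotic lowering): /i/ is a high vowel immediately before /r/, so it lowers to [e]. /i/ is a high vowel immediately before /r/, so it lowers to [e]. /bubuirdubirod/ → bubuerduberod.
Rule 4 (final devoicing): /d/ is a voiced obstruent in word-final position, so it devoices to [t]. /bubuerduberod/ → bubuerduberot.

bubuerduberot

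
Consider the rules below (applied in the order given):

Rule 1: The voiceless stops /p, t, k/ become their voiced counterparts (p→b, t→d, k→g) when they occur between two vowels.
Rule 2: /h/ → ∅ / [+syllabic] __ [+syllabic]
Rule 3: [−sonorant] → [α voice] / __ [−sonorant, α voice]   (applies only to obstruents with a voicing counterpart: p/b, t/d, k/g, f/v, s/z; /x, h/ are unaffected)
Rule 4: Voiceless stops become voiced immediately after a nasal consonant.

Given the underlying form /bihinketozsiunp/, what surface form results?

Rule 1 (intervocalic voicing): /t/ is a voiceless stop between vowels /e/ and /o/, so it voices to [d]. /bihinketozsiunp/ → bihinkedozsiunp.
Rule 2 (intervocalic h-deletion): /h/ occurs between vowels /i/ and /i/, so it deletes. /bihinkedozsiunp/ → biinkedozsiunp.
Rule 3 (regressive voicing assimilation): /z/ precedes the voiceless obstruent /s/, so it devoices to [s] by assimilation. /biinkedozsiunp/ → biinkedossiunp.
Rule 4 (post-nasal voicing): /k/ is a voiceless stop immediately after the nasal /n/, so it voices to [g]. /p/ is a voiceless stop immediately after the nasal /n/, so it voices to [b]. /biinkedossiunp/ → biingedossiunb.

biingedossiunb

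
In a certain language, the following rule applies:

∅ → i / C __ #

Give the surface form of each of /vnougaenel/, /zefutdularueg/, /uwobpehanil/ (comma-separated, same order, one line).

vnougaeneli, zefutdularuegi, uwobpehanili

/vnougaenel/: the form ends in the consonant /l/, so [i] is inserted word-finally. → [vnougaeneli].
/zefutdularueg/: the form ends in the consonant /g/, so [i] is inserted word-finally. → [zefutdularuegi].
/uwobpehanil/: the form ends in the consonant /l/, so [i] is inserted word-finally. → [uwobpehanili].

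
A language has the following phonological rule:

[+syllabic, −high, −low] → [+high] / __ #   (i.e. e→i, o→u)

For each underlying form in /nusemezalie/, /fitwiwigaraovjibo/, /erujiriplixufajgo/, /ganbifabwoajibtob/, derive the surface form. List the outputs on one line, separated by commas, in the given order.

/nusemezalie/: /e/ is a mid vowel in word-final position, so it raises to [i]. → [nusemezalii].
/fitwiwigaraovjibo/: /o/ is a mid vowel in word-final position, so it raises to [u]. → [fitwiwigaraovjibu].
/erujiriplixufajgo/: /o/ is a mid vowel in word-final position, so it raises to [u]. → [erujiriplixufajgu].
/ganbifabwoajibtob/: the rule's environment is not met; surfaces unchanged as [ganbifabwoajibtob].

nusemezalii, fitwiwigaraovjibu, erujiriplixufajgu, ganbifabwoajibtob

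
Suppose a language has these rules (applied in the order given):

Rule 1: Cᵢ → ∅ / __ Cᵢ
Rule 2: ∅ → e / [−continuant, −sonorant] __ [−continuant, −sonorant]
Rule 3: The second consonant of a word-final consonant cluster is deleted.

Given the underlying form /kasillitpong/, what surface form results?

kasilitepon

Rule 1 (degemination): /ll/ is a geminate; the first /l/ deletes. /kasillitpong/ → kasilitpong.
Rule 2 (stop-cluster e-epenthesis): /t/ and /p/ form a stop–stop cluster, so [e] is inserted between them. /kasilitpong/ → kasilitepong.
Rule 3 (final cluster simplification): /g/ is the second consonant of a word-final cluster /ng/, so it deletes. /kasilitepong/ → kasilitepon.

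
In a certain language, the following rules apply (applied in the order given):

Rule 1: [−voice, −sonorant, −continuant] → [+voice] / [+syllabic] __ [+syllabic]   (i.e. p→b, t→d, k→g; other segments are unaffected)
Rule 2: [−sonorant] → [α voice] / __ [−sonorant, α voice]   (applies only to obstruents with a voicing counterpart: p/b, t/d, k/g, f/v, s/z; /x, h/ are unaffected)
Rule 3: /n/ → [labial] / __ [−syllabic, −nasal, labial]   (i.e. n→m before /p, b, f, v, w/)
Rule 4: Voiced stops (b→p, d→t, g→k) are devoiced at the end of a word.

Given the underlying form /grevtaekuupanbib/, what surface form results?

greftaeguubambip

Rule 1 (intervocalic voicing): /k/ is a voiceless stop between vowels /e/ and /u/, so it voices to [g]. /p/ is a voiceless stop between vowels /u/ and /a/, so it voices to [b]. /grevtaekuupanbib/ → grevtaeguubanbib.
Rule 2 (regressive voicing assimilation): /v/ precedes the voiceless obstruent /t/, so it devoices to [f] by assimilation. /grevtaeguubanbib/ → greftaeguubanbib.
Rule 3 (nasal place assimilation): /n/ precedes the labial consonant /b/, so it assimilates in place to [m]. /greftaeguubanbib/ → greftaeguubambib.
Rule 4 (final devoicing): /b/ is a voiced stop in word-final position, so it devoices to [p]. /greftaeguubambib/ → greftaeguubambip.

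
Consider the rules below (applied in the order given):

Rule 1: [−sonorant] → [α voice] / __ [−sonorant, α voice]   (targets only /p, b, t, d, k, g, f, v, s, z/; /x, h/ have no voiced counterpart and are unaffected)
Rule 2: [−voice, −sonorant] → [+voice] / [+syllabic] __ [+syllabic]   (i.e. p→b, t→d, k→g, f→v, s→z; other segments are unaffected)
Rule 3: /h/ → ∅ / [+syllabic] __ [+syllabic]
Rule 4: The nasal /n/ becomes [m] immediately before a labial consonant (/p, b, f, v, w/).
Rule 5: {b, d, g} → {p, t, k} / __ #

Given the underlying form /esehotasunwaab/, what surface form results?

ezeodazumwaap

Rule 1 (regressive voicing assimilation): no segment meets the environment; /esehotasunwaab/ is unchanged.
Rule 2 (intervocalic voicing): /s/ is a voiceless obstruent between vowels /e/ and /e/, so it voices to [z]. /t/ is a voiceless obstruent between vowels /o/ and /a/, so it voices to [d]. /s/ is a voiceless obstruent between vowels /a/ and /u/, so it voices to [z]. /esehotasunwaab/ → ezehodazunwaab.
Rule 3 (intervocalic h-deletion): /h/ occurs between vowels /e/ and /o/, so it deletes. /ezehodazunwaab/ → ezeodazunwaab.
Rule 4 (nasal place assimilation): /n/ precedes the labial consonant /w/, so it assimilates in place to [m]. /ezeodazunwaab/ → ezeodazumwaab.
Rule 5 (final devoicing): /b/ is a voiced stop in word-final position, so it devoices to [p]. /ezeodazumwaab/ → ezeodazumwaap.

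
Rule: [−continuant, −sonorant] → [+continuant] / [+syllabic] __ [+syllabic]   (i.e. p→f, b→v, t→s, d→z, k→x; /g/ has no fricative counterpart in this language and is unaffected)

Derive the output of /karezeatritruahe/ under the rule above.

No segment of /karezeatritruahe/ meets the structural description of the rule, so the form surfaces unchanged.

karezeatritruahe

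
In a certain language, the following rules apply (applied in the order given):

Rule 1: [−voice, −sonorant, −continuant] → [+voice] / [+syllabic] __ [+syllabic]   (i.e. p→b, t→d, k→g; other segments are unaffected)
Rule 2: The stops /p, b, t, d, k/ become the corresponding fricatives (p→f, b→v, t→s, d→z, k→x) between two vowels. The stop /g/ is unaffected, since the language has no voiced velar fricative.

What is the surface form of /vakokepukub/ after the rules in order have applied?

vagogevugub

Rule 1 (intervocalic voicing): /k/ is a voiceless stop between vowels /a/ and /o/, so it voices to [g]. /k/ is a voiceless stop between vowels /o/ and /e/, so it voices to [g]. /p/ is a voiceless stop between vowels /e/ and /u/, so it voices to [b]. /k/ is a voiceless stop between vowels /u/ and /u/, so it voices to [g]. /vakokepukub/ → vagogebugub.
Rule 2 (intervocalic spirantization): /b/ is a stop between vowels /e/ and /u/, so it spirantizes to the fricative [v]. /vagogebugub/ → vagogevugub.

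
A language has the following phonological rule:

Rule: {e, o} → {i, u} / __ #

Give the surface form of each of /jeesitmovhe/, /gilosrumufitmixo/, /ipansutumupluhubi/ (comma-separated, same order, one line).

/jeesitmovhe/: /e/ is a mid vowel in word-final position, so it raises to [i]. → [jeesitmovhi].
/gilosrumufitmixo/: /o/ is a mid vowel in word-final position, so it raises to [u]. → [gilosrumufitmixu].
/ipansutumupluhubi/: the rule's environment is not met; surfaces unchanged as [ipansutumupluhubi].

jeesitmovhi, gilosrumufitmixu, ipansutumupluhubi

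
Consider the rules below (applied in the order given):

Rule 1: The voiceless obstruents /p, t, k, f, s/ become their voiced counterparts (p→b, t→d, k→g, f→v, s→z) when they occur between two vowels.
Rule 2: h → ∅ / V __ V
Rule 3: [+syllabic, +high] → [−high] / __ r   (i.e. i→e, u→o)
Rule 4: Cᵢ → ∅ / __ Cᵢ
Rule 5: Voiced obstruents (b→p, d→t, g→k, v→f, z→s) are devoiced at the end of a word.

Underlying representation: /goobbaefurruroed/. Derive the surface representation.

goobaevororoet

Rule 1 (intervocalic voicing): /f/ is a voiceless obstruent between vowels /e/ and /u/, so it voices to [v]. /goobbaefurruroed/ → goobbaevurruroed.
Rule 2 (intervocalic h-deletion): no segment meets the environment; /goobbaevurruroed/ is unchanged.
Rule 3 (pre-rhotic lowering): /u/ is a high vowel immediately before /r/, so it lowers to [o]. /u/ is a high vowel immediately before /r/, so it lowers to [o]. /goobbaevurruroed/ → goobbaevorroroed.
Rule 4 (degemination): /bb/ is a geminate; the first /b/ deletes. /rr/ is a geminate; the first /r/ deletes. /goobbaevorroroed/ → goobaevororoed.
Rule 5 (final devoicing): /d/ is a voiced obstruent in word-final position, so it devoices to [t]. /goobaevororoed/ → goobaevororoet.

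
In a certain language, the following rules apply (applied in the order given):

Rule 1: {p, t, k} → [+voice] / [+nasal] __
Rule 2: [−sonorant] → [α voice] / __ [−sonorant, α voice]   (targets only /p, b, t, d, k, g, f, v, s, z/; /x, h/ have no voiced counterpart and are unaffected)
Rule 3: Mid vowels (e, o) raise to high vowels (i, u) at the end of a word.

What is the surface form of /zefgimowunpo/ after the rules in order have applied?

zevgimowunbu

Rule 1 (post-nasal voicing): /p/ is a voiceless stop immediately after the nasal /n/, so it voices to [b]. /zefgimowunpo/ → zefgimowunbo.
Rule 2 (regressive voicing assimilation): /f/ precedes the voiced obstruent /g/, so it voices to [v] by assimilation. /zefgimowunbo/ → zevgimowunbo.
Rule 3 (final vowel raising): /o/ is a mid vowel in word-final position, so it raises to [u]. /zevgimowunbo/ → zevgimowunbu.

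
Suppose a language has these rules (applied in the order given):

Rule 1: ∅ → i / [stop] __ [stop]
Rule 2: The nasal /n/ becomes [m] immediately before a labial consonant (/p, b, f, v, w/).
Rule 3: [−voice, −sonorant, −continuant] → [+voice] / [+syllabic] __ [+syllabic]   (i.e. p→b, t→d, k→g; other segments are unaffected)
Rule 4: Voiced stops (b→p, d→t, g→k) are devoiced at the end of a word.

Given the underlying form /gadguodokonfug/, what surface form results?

Rule 1 (stop-cluster i-epenthesis): /d/ and /g/ form a stop–stop cluster, so [i] is inserted between them. /gadguodokonfug/ → gadiguodokonfug.
Rule 2 (nasal place assimilation): /n/ precedes the labial consonant /f/, so it assimilates in place to [m]. /gadiguodokonfug/ → gadiguodokomfug.
Rule 3 (intervocalic voicing): /k/ is a voiceless stop between vowels /o/ and /o/, so it voices to [g]. /gadiguodokomfug/ → gadiguodogomfug.
Rule 4 (final devoicing): /g/ is a voiced stop in word-final position, so it devoices to [k]. /gadiguodogomfug/ → gadiguodogomfuk.

gadiguodogomfuk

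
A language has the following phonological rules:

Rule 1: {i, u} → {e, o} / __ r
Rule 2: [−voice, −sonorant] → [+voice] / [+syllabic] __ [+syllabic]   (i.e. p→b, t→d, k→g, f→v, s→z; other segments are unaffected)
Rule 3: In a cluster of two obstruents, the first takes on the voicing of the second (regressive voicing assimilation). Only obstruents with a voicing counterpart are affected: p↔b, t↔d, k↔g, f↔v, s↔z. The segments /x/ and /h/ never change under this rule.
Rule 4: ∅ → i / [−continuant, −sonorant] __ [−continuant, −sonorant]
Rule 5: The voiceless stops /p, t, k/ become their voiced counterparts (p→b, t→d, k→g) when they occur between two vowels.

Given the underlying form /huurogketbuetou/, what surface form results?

Rule 1 (pre-rhotic lowering): /u/ is a high vowel immediately before /r/, so it lowers to [o]. /huurogketbuetou/ → huorogketbuetou.
Rule 2 (intervocalic voicing): /t/ is a voiceless obstruent between vowels /e/ and /o/, so it voices to [d]. /huorogketbuetou/ → huorogketbuedou.
Rule 3 (regressive voicing assimilation): /g/ precedes the voiceless obstruent /k/, so it devoices to [k] by assimilation. /t/ precedes the voiced obstruent /b/, so it voices to [d] by assimilation. /huorogketbuedou/ → huorokkedbuedou.
Rule 4 (stop-cluster i-epenthesis): /k/ and /k/ form a stop–stop cluster, so [i] is inserted between them. /d/ and /b/ form a stop–stop cluster, so [i] is inserted between them. /huorokkedbuedou/ → huorokikedibuedou.
Rule 5 (intervocalic voicing): /k/ is a voiceless stop between vowels /o/ and /i/, so it voices to [g]. /k/ is a voiceless stop between vowels /i/ and /e/, so it voices to [g]. /huorokikedibuedou/ → huorogigedibuedou.

huorogigedibuedou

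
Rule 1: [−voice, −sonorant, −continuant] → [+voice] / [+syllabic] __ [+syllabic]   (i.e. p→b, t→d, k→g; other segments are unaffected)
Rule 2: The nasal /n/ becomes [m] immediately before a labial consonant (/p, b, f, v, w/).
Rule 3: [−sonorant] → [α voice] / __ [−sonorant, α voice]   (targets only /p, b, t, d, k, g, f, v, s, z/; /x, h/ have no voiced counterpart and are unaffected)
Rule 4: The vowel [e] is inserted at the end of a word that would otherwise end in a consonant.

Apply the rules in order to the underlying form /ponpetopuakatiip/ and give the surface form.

pompedobuagadiipe

Rule 1 (intervocalic voicing): /t/ is a voiceless stop between vowels /e/ and /o/, so it voices to [d]. /p/ is a voiceless stop between vowels /o/ and /u/, so it voices to [b]. /k/ is a voiceless stop between vowels /a/ and /a/, so it voices to [g]. /t/ is a voiceless stop between vowels /a/ and /i/, so it voices to [d]. /ponpetopuakatiip/ → ponpedobuagadiip.
Rule 2 (nasal place assimilation): /n/ precedes the labial consonant /p/, so it assimilates in place to [m]. /ponpedobuagadiip/ → pompedobuagadiip.
Rule 3 (regressive voicing assimilation): no segment meets the environment; /pompedobuagadiip/ is unchanged.
Rule 4 (final e-epenthesis): the form ends in the consonant /p/, so [e] is inserted word-finally. /pompedobuagadiip/ → pompedobuagadiipe.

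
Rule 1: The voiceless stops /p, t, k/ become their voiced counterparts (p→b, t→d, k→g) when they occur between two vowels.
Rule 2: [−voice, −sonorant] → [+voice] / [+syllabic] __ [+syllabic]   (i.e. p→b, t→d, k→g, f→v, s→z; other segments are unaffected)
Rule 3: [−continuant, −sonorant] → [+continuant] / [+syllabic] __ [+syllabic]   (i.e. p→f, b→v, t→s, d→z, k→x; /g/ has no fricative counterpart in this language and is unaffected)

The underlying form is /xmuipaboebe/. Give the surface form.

xmuivavoeve

Rule 1 (intervocalic voicing): /p/ is a voiceless stop between vowels /i/ and /a/, so it voices to [b]. /xmuipaboebe/ → xmuibaboebe.
Rule 2 (intervocalic voicing): no segment meets the environment; /xmuibaboebe/ is unchanged.
Rule 3 (intervocalic spirantization): /b/ is a stop between vowels /i/ and /a/, so it spirantizes to the fricative [v]. /b/ is a stop between vowels /a/ and /o/, so it spirantizes to the fricative [v]. /b/ is a stop between vowels /e/ and /e/, so it spirantizes to the fricative [v]. /xmuibaboebe/ → xmuivavoeve.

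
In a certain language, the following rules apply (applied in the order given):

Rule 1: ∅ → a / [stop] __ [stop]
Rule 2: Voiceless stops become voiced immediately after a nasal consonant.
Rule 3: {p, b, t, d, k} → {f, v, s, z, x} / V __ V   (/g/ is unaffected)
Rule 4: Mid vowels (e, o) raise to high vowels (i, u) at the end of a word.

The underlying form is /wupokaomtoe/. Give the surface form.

wufoxaomdoi

Rule 1 (stop-cluster a-epenthesis): no segment meets the environment; /wupokaomtoe/ is unchanged.
Rule 2 (post-nasal voicing): /t/ is a voiceless stop immediately after the nasal /m/, so it voices to [d]. /wupokaomtoe/ → wupokaomdoe.
Rule 3 (intervocalic spirantization): /p/ is a stop between vowels /u/ and /o/, so it spirantizes to the fricative [f]. /k/ is a stop between vowels /o/ and /a/, so it spirantizes to the fricative [x]. /wupokaomdoe/ → wufoxaomdoe.
Rule 4 (final vowel raising): /e/ is a mid vowel in word-final position, so it raises to [i]. /wufoxaomdoe/ → wufoxaomdoi.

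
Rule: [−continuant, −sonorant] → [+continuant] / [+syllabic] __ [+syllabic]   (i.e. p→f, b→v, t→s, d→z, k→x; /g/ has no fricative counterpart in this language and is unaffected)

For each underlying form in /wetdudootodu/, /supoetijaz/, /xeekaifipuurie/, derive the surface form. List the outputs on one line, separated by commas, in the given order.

/wetdudootodu/: /d/ is a stop between vowels /u/ and /o/, so it spirantizes to the fricative [z]. /t/ is a stop between vowels /o/ and /o/, so it spirantizes to the fricative [s]. /d/ is a stop between vowels /o/ and /u/, so it spirantizes to the fricative [z]. → [wetduzoosozu].
/supoetijaz/: /p/ is a stop between vowels /u/ and /o/, so it spirantizes to the fricative [f]. /t/ is a stop between vowels /e/ and /i/, so it spirantizes to the fricative [s]. → [sufoesijaz].
/xeekaifipuurie/: /k/ is a stop between vowels /e/ and /a/, so it spirantizes to the fricative [x]. /p/ is a stop between vowels /i/ and /u/, so it spirantizes to the fricative [f]. → [xeexaififuurie].

wetduzoosozu, sufoesijaz, xeexaififuurie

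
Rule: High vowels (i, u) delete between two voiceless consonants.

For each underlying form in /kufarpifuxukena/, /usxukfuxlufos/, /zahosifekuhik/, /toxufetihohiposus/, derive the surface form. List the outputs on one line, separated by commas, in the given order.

/kufarpifuxukena/: /u/ is a high vowel flanked by voiceless consonants /k/ and /f/, so it deletes. /i/ is a high vowel flanked by voiceless consonants /p/ and /f/, so it deletes. /u/ is a high vowel flanked by voiceless consonants /f/ and /x/, so it deletes. /u/ is a high vowel flanked by voiceless consonants /x/ and /k/, so it deletes. → [kfarpfxkena].
/usxukfuxlufos/: /u/ is a high vowel flanked by voiceless consonants /x/ and /k/, so it deletes. /u/ is a high vowel flanked by voiceless consonants /f/ and /x/, so it deletes. → [usxkfxlufos].
/zahosifekuhik/: /i/ is a high vowel flanked by voiceless consonants /s/ and /f/, so it deletes. /u/ is a high vowel flanked by voiceless consonants /k/ and /h/, so it deletes. /i/ is a high vowel flanked by voiceless consonants /h/ and /k/, so it deletes. → [zahosfekhk].
/toxufetihohiposus/: /u/ is a high vowel flanked by voiceless consonants /x/ and /f/, so it deletes. /i/ is a high vowel flanked by voiceless consonants /t/ and /h/, so it deletes. /i/ is a high vowel flanked by voiceless consonants /h/ and /p/, so it deletes. /u/ is a high vowel flanked by voiceless consonants /s/ and /s/, so it deletes. → [toxfethohposs].

kfarpfxkena, usxkfxlufos, zahosfekhk, toxfethohposs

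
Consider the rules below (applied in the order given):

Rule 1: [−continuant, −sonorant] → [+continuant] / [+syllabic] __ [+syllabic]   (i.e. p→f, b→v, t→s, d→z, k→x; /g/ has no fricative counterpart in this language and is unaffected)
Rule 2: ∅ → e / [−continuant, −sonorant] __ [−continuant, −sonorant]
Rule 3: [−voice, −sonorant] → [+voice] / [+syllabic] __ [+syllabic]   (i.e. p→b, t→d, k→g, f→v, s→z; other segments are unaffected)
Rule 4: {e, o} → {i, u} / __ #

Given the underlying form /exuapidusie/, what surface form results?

exuavizuzii

Rule 1 (intervocalic spirantization): /p/ is a stop between vowels /a/ and /i/, so it spirantizes to the fricative [f]. /d/ is a stop between vowels /i/ and /u/, so it spirantizes to the fricative [z]. /exuapidusie/ → exuafizusie.
Rule 2 (stop-cluster e-epenthesis): no segment meets the environment; /exuafizusie/ is unchanged.
Rule 3 (intervocalic voicing): /f/ is a voiceless obstruent between vowels /a/ and /i/, so it voices to [v]. /s/ is a voiceless obstruent between vowels /u/ and /i/, so it voices to [z]. /exuafizusie/ → exuavizuzie.
Rule 4 (final vowel raising): /e/ is a mid vowel in word-final position, so it raises to [i]. /exuavizuzie/ → exuavizuzii.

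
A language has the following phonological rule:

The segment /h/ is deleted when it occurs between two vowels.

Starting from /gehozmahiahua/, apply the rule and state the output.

/h/ occurs between vowels /e/ and /o/, so it deletes.
/h/ occurs between vowels /a/ and /i/, so it deletes.
/h/ occurs between vowels /a/ and /u/, so it deletes.
Surface form: [geozmaiaua].

geozmaiaua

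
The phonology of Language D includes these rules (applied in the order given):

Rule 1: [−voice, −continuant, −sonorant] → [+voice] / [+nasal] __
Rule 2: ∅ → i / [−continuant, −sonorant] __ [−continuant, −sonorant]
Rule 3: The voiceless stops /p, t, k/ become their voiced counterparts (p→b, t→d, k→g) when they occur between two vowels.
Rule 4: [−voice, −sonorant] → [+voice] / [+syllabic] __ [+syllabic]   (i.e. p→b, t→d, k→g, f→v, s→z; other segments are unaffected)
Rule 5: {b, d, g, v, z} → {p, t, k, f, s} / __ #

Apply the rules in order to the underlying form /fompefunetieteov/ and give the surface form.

Rule 1 (post-nasal voicing): /p/ is a voiceless stop immediately after the nasal /m/, so it voices to [b]. /fompefunetieteov/ → fombefunetieteov.
Rule 2 (stop-cluster i-epenthesis): no segment meets the environment; /fombefunetieteov/ is unchanged.
Rule 3 (intervocalic voicing): /t/ is a voiceless stop between vowels /e/ and /i/, so it voices to [d]. /t/ is a voiceless stop between vowels /e/ and /e/, so it voices to [d]. /fombefunetieteov/ → fombefunediedeov.
Rule 4 (intervocalic voicing): /f/ is a voiceless obstruent between vowels /e/ and /u/, so it voices to [v]. /fombefunediedeov/ → fombevunediedeov.
Rule 5 (final devoicing): /v/ is a voiced obstruent in word-final position, so it devoices to [f]. /fombevunediedeov/ → fombevunediedeof.

fombevunediedeof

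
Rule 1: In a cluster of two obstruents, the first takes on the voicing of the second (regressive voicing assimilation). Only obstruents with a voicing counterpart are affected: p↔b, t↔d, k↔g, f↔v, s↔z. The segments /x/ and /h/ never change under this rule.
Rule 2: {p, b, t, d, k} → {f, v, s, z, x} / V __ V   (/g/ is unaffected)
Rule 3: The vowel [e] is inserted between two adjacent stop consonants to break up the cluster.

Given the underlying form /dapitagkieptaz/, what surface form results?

dafisakekiepetaz

Rule 1 (regressive voicing assimilation): /g/ precedes the voiceless obstruent /k/, so it devoices to [k] by assimilation. /dapitagkieptaz/ → dapitakkieptaz.
Rule 2 (intervocalic spirantization): /p/ is a stop between vowels /a/ and /i/, so it spirantizes to the fricative [f]. /t/ is a stop between vowels /i/ and /a/, so it spirantizes to the fricative [s]. /dapitakkieptaz/ → dafisakkieptaz.
Rule 3 (stop-cluster e-epenthesis): /k/ and /k/ form a stop–stop cluster, so [e] is inserted between them. /p/ and /t/ form a stop–stop cluster, so [e] is inserted between them. /dafisakkieptaz/ → dafisakekiepetaz.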